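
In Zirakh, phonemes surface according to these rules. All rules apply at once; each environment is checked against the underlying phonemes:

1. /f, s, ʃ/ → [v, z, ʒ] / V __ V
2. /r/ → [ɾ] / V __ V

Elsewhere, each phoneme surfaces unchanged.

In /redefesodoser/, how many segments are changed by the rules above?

Segments that undergo a rule: /f/ → [v] (rule 1); /s/ → [z] (rule 1); /s/ → [z] (rule 1).
All other segments surface unchanged.

3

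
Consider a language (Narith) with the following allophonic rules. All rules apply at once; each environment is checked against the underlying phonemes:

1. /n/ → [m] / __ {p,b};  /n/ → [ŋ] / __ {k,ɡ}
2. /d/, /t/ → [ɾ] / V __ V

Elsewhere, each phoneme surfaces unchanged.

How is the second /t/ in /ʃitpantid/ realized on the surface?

[t]

/t/ (between /n/ and /i/): rule 2 targets it, but not between two vowels → unchanged [t].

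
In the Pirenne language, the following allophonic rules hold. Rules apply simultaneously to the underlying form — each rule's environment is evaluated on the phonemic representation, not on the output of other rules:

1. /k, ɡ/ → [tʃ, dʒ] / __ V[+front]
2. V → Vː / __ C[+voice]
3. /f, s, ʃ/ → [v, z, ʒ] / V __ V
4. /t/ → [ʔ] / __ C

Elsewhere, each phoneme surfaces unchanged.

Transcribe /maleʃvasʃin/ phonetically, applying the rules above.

/m/ (word-initial) is unaffected → [m].
/a/ meets the environment for rule 2 (before a voiced consonant) → [aː].
/l/ — not in any rule's target class → [l].
/e/ (between /l/ and /ʃ/) fails the environment for rule 2, so it stays [e].
/ʃ/ (between /e/ and /v/) is in the target of rule 3 but the environment (between two vowels) is not met → [ʃ].
/v/ stays [v].
/a/ (between /v/ and /s/): rule 2 targets it, but not before a voiced consonant → unchanged [a].
/s/ (between /a/ and /ʃ/): rule 3 targets it, but not between two vowels → unchanged [s].
/ʃ/ (between /s/ and /i/) fails the environment for rule 3, so it stays [ʃ].
/i/ meets the environment for rule 2 (before a voiced consonant) → [iː].
/n/ — not in any rule's target class → [n].

[maːleʃvasʃiːn]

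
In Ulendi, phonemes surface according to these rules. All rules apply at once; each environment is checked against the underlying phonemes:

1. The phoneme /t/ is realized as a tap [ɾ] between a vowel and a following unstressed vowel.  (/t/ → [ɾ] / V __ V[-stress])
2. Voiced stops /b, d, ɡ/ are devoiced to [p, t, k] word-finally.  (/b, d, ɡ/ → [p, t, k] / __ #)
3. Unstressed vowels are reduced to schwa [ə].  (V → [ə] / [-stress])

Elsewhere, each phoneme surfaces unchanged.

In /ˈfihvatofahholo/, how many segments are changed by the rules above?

6

Segments that undergo a rule: /a/ → [ə] (rule 3); /t/ → [ɾ] (rule 1); /o/ → [ə] (rule 3); /a/ → [ə] (rule 3); /o/ → [ə] (rule 3); /o/ → [ə] (rule 3).
All other segments surface unchanged.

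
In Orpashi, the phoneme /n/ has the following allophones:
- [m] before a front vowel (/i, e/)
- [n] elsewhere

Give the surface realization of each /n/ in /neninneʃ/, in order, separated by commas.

[m], [m], [n], [m]

Occurrence 1 (position 1): before a front vowel (/i, e/) → [m].
Occurrence 2 (position 3): before a front vowel (/i, e/) → [m].
Occurrence 3 (position 5): no conditioning environment matches → elsewhere allophone [n].
Occurrence 4 (position 6): before a front vowel (/i, e/) → [m].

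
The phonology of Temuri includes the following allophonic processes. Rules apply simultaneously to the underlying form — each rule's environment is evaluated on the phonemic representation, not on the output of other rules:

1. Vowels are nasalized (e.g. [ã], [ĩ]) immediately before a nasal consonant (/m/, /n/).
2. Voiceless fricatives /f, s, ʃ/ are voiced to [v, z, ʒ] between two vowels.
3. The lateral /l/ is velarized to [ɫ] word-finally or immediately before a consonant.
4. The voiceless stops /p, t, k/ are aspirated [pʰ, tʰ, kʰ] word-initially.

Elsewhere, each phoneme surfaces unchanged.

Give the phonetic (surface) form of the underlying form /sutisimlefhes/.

/s/ (word-initial) fails the environment for rule 2, so it stays [s].
/u/ (between /s/ and /t/) is in the target of rule 1 but the environment (before a nasal consonant) is not met → [u].
/t/ (between /u/ and /i/) is in the target of rule 4 but the environment (word-initially) is not met → [t].
/i/ (between /t/ and /s/): rule 1 targets it, but not before a nasal consonant → unchanged [i].
/s/ — between /i/ and /i/, between two vowels — surfaces as [z] (rule 2).
Rule 1 applies to /i/ (between /s/ and /m/: before a nasal consonant) → [ĩ].
/m/ stays [m].
/l/ — between /m/ and /e/; rule 3 does not apply here → [l].
/e/ (between /l/ and /f/) fails the environment for rule 1, so it stays [e].
/f/ (between /e/ and /h/) fails the environment for rule 2, so it stays [f].
/h/ stays [h].
/e/ (between /h/ and /s/) fails the environment for rule 1, so it stays [e].
/s/ (word-final) fails the environment for rule 2, so it stays [s].

[sutizĩmlefhes]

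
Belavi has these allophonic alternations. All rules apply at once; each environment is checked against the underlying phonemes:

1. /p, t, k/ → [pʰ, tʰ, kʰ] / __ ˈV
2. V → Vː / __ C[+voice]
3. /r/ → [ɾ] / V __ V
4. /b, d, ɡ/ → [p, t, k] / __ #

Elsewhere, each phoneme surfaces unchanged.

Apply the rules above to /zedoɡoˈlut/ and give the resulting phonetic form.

/z/ — not in any rule's target class → [z].
/e/ (between /z/ and /d/): before a voiced consonant, so rule 2 applies → [eː].
/d/ — between /e/ and /o/; rule 4 does not apply here → [d].
/o/ (between /d/ and /ɡ/) occurs before a voiced consonant → [oː] by rule 2.
/ɡ/ (between /o/ and /o/) fails the environment for rule 4, so it stays [ɡ].
Rule 2 applies to /o/ (between /ɡ/ and /l/: before a voiced consonant) → [oː].
/l/ stays [l].
/u/ (between /l/ and /t/) fails the environment for rule 2, so it stays [u].
/t/ (word-final) is in the target of rule 1 but the environment (immediately before a stressed vowel) is not met → [t].

[zeːdoːɡoːˈlut]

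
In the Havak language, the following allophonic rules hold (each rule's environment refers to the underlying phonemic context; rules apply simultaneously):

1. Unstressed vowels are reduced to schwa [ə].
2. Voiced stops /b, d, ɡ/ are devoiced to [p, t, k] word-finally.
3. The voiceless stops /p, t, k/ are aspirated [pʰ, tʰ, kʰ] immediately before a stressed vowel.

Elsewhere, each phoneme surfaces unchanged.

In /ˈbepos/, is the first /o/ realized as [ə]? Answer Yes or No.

/o/ meets the environment for rule 1 (in an unstressed syllable) → [ə].
The actual realization is [ə], which matches [ə].

Yes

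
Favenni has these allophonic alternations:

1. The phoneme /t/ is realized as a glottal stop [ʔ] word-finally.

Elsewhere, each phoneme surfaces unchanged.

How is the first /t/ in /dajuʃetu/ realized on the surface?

/t/ (between /e/ and /u/) is in the target of rule 1 but the environment (word-finally) is not met → [t].

[t]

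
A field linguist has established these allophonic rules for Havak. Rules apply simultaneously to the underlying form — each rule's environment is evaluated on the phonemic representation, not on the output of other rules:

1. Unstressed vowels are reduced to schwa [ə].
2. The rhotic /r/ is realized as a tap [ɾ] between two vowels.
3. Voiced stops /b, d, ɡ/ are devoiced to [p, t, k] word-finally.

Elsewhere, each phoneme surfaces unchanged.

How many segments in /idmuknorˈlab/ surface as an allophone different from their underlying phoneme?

Segments that undergo a rule: /i/ → [ə] (rule 1); /u/ → [ə] (rule 1); /o/ → [ə] (rule 1); /b/ → [p] (rule 3).
All other segments surface unchanged.

4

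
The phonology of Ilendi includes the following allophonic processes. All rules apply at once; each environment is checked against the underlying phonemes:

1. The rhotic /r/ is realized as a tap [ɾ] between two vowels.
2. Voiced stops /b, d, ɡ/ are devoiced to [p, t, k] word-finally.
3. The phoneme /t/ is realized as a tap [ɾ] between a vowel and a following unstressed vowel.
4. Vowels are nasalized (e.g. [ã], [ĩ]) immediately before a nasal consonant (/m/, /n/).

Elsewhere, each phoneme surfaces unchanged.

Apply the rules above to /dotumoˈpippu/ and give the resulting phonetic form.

/d/ — word-initial; rule 2 does not apply here → [d].
/o/ (between /d/ and /t/): rule 4 targets it, but not before a nasal consonant → unchanged [o].
/t/ (between /o/ and /u/) occurs between a vowel and a following unstressed vowel → [ɾ] by rule 3.
/u/ — between /t/ and /m/, before a nasal consonant — surfaces as [ũ] (rule 4).
/m/ (between /u/ and /o/) is unaffected → [m].
/o/ — between /m/ and /p/; rule 4 does not apply here → [o].
/p/ stays [p].
/i/ (between /p/ and /p/): rule 4 targets it, but not before a nasal consonant → unchanged [i].
/p/ (between /i/ and /p/): no rule targets it → [p].
/p/ (between /p/ and /u/): no rule targets it → [p].
/u/ (word-final) fails the environment for rule 4, so it stays [u].

[doɾũmoˈpippu]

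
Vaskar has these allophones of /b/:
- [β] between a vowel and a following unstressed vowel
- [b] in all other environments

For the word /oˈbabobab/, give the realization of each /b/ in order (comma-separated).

Occurrence 1 (position 2): no conditioning environment matches → elsewhere allophone [b].
Occurrence 2 (position 4): between a vowel and a following unstressed vowel → [β].
Occurrence 3 (position 6): between a vowel and a following unstressed vowel → [β].
Occurrence 4 (position 8): no conditioning environment matches → elsewhere allophone [b].

[b], [β], [β], [b]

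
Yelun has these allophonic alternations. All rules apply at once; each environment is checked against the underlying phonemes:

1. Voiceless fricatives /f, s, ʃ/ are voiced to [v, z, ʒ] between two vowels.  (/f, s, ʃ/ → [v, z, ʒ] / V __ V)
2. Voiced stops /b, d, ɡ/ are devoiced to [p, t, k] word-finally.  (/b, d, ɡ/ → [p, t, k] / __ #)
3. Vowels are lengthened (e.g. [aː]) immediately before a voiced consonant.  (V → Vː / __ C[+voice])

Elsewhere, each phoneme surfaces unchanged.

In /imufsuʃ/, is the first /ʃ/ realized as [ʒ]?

No

/ʃ/ (word-final) fails the environment for rule 1, so it stays [ʃ].
The actual realization is [ʃ], not [ʒ].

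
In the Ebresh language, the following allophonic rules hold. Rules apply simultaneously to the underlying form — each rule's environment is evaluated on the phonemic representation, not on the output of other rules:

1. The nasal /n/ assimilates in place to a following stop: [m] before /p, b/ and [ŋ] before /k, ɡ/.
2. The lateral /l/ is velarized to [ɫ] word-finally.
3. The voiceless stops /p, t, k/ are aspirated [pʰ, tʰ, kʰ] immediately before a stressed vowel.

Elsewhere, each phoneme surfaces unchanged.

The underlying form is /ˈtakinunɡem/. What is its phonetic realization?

[ˈtʰakinuŋɡem]

/t/ meets the environment for rule 3 (immediately before a stressed vowel) → [tʰ].
/a/ (between /t/ and /k/): no rule targets it → [a].
/k/ — between /a/ and /i/; rule 3 does not apply here → [k].
/i/ (between /k/ and /n/) is unaffected → [i].
/n/ (between /i/ and /u/) is in the target of rule 1 but the environment (before a labial or velar stop) is not met → [n].
/u/ (between /n/ and /n/): no rule targets it → [u].
/n/ (between /u/ and /ɡ/) occurs before a labial or velar stop → [ŋ] by rule 1.
/ɡ/ stays [ɡ].
/e/ — not in any rule's target class → [e].
/m/ (word-final): no rule targets it → [m].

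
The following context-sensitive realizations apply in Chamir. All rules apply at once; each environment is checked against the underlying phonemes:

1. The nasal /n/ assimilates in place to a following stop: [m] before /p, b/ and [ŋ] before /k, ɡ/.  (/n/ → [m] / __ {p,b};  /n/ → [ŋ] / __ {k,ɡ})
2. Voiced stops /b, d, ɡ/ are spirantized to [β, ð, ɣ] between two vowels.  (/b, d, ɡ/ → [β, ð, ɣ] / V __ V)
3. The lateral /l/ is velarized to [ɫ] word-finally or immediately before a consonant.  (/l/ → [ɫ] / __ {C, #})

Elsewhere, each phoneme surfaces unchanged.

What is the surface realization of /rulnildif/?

/l/ (between /u/ and /n/): word-finally or immediately before a consonant, so rule 3 applies → [ɫ].
/n/ — between /l/ and /i/; rule 1 does not apply here → [n].
Rule 3 applies to /l/ (between /i/ and /d/: word-finally or immediately before a consonant) → [ɫ].
/d/ (between /l/ and /i/) is in the target of rule 2 but the environment (between two vowels) is not met → [d].

[ruɫniɫdif]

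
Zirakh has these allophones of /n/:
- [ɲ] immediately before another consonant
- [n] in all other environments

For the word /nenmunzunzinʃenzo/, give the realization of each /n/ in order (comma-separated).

Occurrence 1 (position 1): no conditioning environment matches → elsewhere allophone [n].
Occurrence 2 (position 3): immediately before another consonant → [ɲ].
Occurrence 3 (position 6): immediately before another consonant → [ɲ].
Occurrence 4 (position 9): immediately before another consonant → [ɲ].
Occurrence 5 (position 12): immediately before another consonant → [ɲ].
Occurrence 6 (position 15): immediately before another consonant → [ɲ].

[n], [ɲ], [ɲ], [ɲ], [ɲ], [ɲ]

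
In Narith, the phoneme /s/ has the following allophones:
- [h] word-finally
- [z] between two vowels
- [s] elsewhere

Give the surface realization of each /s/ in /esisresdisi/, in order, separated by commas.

[z], [s], [s], [z]

Occurrence 1 (position 2): between two vowels → [z].
Occurrence 2 (position 4): no conditioning environment matches → elsewhere allophone [s].
Occurrence 3 (position 7): no conditioning environment matches → elsewhere allophone [s].
Occurrence 4 (position 10): between two vowels → [z].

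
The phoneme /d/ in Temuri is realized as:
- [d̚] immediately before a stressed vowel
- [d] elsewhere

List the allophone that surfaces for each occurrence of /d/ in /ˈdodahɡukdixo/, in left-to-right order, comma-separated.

[d̚], [d], [d]

Occurrence 1 (position 1): immediately before a stressed vowel → [d̚].
Occurrence 2 (position 3): no conditioning environment matches → elsewhere allophone [d].
Occurrence 3 (position 9): no conditioning environment matches → elsewhere allophone [d].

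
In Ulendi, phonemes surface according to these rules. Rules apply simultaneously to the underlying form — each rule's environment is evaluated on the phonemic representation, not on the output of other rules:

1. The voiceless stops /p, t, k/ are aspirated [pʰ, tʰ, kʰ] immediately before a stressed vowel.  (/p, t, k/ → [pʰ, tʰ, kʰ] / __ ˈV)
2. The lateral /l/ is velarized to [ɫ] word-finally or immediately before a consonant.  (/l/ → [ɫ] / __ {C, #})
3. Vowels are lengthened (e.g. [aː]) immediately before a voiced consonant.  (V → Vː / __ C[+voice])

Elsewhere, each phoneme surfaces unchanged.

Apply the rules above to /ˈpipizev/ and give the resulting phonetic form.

[ˈpʰipiːzeːv]

/p/ (word-initial): immediately before a stressed vowel, so rule 1 applies → [pʰ].
/i/ (between /p/ and /p/) fails the environment for rule 3, so it stays [i].
/p/ — between /i/ and /i/; rule 1 does not apply here → [p].
/i/ — between /p/ and /z/, before a voiced consonant — surfaces as [iː] (rule 3).
/z/ (between /i/ and /e/): no rule targets it → [z].
/e/ — between /z/ and /v/, before a voiced consonant — surfaces as [eː] (rule 3).
/v/ stays [v].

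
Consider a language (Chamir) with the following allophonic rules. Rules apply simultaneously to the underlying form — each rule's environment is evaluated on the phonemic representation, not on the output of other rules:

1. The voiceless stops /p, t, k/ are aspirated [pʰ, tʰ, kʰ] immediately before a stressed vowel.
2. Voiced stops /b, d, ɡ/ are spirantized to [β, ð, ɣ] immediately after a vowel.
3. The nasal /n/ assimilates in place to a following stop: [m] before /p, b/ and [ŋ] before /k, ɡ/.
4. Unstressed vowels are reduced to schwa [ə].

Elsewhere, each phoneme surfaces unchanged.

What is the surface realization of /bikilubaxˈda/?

/b/ (word-initial): rule 2 targets it, but not immediately after a vowel → unchanged [b].
/i/ meets the environment for rule 4 (in an unstressed syllable) → [ə].
/k/ — between /i/ and /i/; rule 1 does not apply here → [k].
/i/ (between /k/ and /l/): in an unstressed syllable, so rule 4 applies → [ə].
/u/ meets the environment for rule 4 (in an unstressed syllable) → [ə].
/b/ (between /u/ and /a/): immediately after a vowel, so rule 2 applies → [β].
Rule 4 applies to /a/ (between /b/ and /x/: in an unstressed syllable) → [ə].
/d/ (between /x/ and /a/) fails the environment for rule 2, so it stays [d].
/a/ (word-final) is in the target of rule 4 but the environment (in an unstressed syllable) is not met → [a].

[bəkələβəxˈda]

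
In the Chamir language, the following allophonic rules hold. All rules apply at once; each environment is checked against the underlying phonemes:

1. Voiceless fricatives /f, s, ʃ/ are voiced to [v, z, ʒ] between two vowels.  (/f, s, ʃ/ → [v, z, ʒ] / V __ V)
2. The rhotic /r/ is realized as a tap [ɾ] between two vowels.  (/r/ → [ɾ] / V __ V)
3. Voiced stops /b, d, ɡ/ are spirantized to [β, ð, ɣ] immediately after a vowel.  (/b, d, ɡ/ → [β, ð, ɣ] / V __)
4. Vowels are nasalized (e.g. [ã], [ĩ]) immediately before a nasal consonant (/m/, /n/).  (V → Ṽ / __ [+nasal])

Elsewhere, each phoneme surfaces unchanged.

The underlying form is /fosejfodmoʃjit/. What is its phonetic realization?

[fozejfoðmoʃjit]

/f/ (word-initial) fails the environment for rule 1, so it stays [f].
/o/ (between /f/ and /s/): rule 4 targets it, but not before a nasal consonant → unchanged [o].
/s/ meets the environment for rule 1 (between two vowels) → [z].
/e/ (between /s/ and /j/) fails the environment for rule 4, so it stays [e].
/j/ (between /e/ and /f/) is unaffected → [j].
/f/ (between /j/ and /o/) is in the target of rule 1 but the environment (between two vowels) is not met → [f].
/o/ (between /f/ and /d/) is in the target of rule 4 but the environment (before a nasal consonant) is not met → [o].
/d/ — between /o/ and /m/, immediately after a vowel — surfaces as [ð] (rule 3).
/m/ stays [m].
/o/ (between /m/ and /ʃ/) is in the target of rule 4 but the environment (before a nasal consonant) is not met → [o].
/ʃ/ — between /o/ and /j/; rule 1 does not apply here → [ʃ].
/j/ — not in any rule's target class → [j].
/i/ (between /j/ and /t/) is in the target of rule 4 but the environment (before a nasal consonant) is not met → [i].
/t/ — not in any rule's target class → [t].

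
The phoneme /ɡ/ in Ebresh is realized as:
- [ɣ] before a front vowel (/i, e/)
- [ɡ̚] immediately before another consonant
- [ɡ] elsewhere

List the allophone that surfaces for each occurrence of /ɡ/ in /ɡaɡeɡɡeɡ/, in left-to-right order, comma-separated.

[ɡ], [ɣ], [ɡ̚], [ɣ], [ɡ]

Occurrence 1 (position 1): no conditioning environment matches → elsewhere allophone [ɡ].
Occurrence 2 (position 3): before a front vowel (/i, e/) → [ɣ].
Occurrence 3 (position 5): immediately before another consonant → [ɡ̚].
Occurrence 4 (position 6): before a front vowel (/i, e/) → [ɣ].
Occurrence 5 (position 8): no conditioning environment matches → elsewhere allophone [ɡ].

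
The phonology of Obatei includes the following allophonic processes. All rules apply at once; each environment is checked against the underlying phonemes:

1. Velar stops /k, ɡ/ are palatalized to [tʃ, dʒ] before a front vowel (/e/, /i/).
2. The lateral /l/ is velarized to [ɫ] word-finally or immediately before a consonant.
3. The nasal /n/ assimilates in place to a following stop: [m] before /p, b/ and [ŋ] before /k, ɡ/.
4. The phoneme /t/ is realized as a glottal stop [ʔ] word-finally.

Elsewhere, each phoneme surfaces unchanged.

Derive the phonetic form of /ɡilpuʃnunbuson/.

Rule 1 applies to /ɡ/ (word-initial: before a front vowel) → [dʒ].
/i/ — not in any rule's target class → [i].
/l/ meets the environment for rule 2 (word-finally or immediately before a consonant) → [ɫ].
/p/ (between /l/ and /u/): no rule targets it → [p].
/u/ stays [u].
/ʃ/ (between /u/ and /n/): no rule targets it → [ʃ].
/n/ (between /ʃ/ and /u/) is in the target of rule 3 but the environment (before a labial or velar stop) is not met → [n].
/u/ (between /n/ and /n/) is unaffected → [u].
/n/ (between /u/ and /b/) occurs before a labial or velar stop → [m] by rule 3.
/b/ (between /n/ and /u/): no rule targets it → [b].
/u/ stays [u].
/s/ (between /u/ and /o/): no rule targets it → [s].
/o/ stays [o].
/n/ (word-final): rule 3 targets it, but not before a labial or velar stop → unchanged [n].

[dʒiɫpuʃnumbuson]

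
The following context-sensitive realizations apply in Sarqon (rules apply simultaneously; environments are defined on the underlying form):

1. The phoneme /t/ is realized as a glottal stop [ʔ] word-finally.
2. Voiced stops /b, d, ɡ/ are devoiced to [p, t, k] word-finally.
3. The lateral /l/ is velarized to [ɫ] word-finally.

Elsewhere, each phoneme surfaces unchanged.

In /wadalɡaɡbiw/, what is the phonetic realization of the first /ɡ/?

[ɡ]

/ɡ/ (between /l/ and /a/): rule 2 targets it, but not word-finally → unchanged [ɡ].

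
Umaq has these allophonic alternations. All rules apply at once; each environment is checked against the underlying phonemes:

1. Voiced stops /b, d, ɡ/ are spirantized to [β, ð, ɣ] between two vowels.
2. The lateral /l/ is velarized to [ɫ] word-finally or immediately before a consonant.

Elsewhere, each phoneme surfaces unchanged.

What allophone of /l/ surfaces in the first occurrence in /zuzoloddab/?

[l]

/l/ (between /o/ and /o/) is in the target of rule 2 but the environment (word-finally or immediately before a consonant) is not met → [l].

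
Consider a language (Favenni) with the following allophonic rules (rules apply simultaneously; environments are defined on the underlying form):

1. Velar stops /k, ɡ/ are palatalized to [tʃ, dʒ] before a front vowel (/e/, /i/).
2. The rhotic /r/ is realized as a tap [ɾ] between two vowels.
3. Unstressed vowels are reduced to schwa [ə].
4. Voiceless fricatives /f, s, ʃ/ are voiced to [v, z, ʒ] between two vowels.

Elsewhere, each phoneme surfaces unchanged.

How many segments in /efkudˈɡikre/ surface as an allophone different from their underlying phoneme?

4

Segments that undergo a rule: /e/ → [ə] (rule 3); /u/ → [ə] (rule 3); /ɡ/ → [dʒ] (rule 1); /e/ → [ə] (rule 3).
All other segments surface unchanged.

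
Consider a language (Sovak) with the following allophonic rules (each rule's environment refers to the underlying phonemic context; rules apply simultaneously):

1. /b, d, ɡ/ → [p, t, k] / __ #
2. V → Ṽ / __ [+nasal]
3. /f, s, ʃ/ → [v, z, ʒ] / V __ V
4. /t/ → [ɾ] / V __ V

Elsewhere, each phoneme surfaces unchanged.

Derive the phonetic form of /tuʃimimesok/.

/t/ (word-initial) fails the environment for rule 4, so it stays [t].
/u/ (between /t/ and /ʃ/) fails the environment for rule 2, so it stays [u].
/ʃ/ — between /u/ and /i/, between two vowels — surfaces as [ʒ] (rule 3).
/i/ — between /ʃ/ and /m/, before a nasal consonant — surfaces as [ĩ] (rule 2).
/m/ — not in any rule's target class → [m].
/i/ — between /m/ and /m/, before a nasal consonant — surfaces as [ĩ] (rule 2).
/m/ stays [m].
/e/ (between /m/ and /s/): rule 2 targets it, but not before a nasal consonant → unchanged [e].
/s/ (between /e/ and /o/) occurs between two vowels → [z] by rule 3.
/o/ — between /s/ and /k/; rule 2 does not apply here → [o].
/k/ — not in any rule's target class → [k].

[tuʒĩmĩmezok]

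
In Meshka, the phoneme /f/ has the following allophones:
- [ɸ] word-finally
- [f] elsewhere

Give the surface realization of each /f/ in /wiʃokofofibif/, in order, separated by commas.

Occurrence 1 (position 7): no conditioning environment matches → elsewhere allophone [f].
Occurrence 2 (position 9): no conditioning environment matches → elsewhere allophone [f].
Occurrence 3 (position 13): word-finally → [ɸ].

[f], [f], [ɸ]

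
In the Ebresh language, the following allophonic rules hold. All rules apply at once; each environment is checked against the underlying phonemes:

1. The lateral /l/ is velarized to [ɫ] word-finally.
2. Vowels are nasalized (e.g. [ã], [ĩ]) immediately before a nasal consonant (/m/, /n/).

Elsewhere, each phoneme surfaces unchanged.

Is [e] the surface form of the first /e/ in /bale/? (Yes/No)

/e/ (word-final) fails the environment for rule 2, so it stays [e].
The actual realization is [e], which matches [e].

Yes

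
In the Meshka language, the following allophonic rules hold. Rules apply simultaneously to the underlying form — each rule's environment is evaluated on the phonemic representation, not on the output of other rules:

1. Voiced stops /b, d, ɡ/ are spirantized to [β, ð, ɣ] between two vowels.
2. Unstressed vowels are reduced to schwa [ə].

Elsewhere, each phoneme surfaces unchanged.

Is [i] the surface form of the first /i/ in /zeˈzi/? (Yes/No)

/i/ — word-final; rule 2 does not apply here → [i].
The actual realization is [i], which matches [i].

Yes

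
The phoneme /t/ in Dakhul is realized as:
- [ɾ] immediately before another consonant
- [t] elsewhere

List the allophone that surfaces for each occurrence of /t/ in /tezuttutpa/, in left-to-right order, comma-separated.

[t], [ɾ], [t], [ɾ]

Occurrence 1 (position 1): no conditioning environment matches → elsewhere allophone [t].
Occurrence 2 (position 5): immediately before another consonant → [ɾ].
Occurrence 3 (position 6): no conditioning environment matches → elsewhere allophone [t].
Occurrence 4 (position 8): immediately before another consonant → [ɾ].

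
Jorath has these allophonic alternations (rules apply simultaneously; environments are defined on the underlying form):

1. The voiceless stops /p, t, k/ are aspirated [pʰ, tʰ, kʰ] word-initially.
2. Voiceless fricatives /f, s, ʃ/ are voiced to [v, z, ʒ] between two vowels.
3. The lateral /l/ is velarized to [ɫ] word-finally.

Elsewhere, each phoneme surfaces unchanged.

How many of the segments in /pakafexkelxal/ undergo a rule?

Segments that undergo a rule: /p/ → [pʰ] (rule 1); /f/ → [v] (rule 2); /l/ → [ɫ] (rule 3).
All other segments surface unchanged.

3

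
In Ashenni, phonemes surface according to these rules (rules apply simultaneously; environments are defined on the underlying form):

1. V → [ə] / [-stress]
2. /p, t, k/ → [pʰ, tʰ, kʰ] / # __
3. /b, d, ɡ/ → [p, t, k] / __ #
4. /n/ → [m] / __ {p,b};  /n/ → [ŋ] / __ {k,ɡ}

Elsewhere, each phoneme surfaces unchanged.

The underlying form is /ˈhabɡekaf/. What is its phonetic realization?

[ˈhabɡəkəf]

/a/ (between /h/ and /b/) is in the target of rule 1 but the environment (in an unstressed syllable) is not met → [a].
/b/ (between /a/ and /ɡ/) is in the target of rule 3 but the environment (word-finally) is not met → [b].
/ɡ/ (between /b/ and /e/) is in the target of rule 3 but the environment (word-finally) is not met → [ɡ].
Rule 1 applies to /e/ (between /ɡ/ and /k/: in an unstressed syllable) → [ə].
/k/ (between /e/ and /a/): rule 2 targets it, but not word-initially → unchanged [k].
/a/ — between /k/ and /f/, in an unstressed syllable — surfaces as [ə] (rule 1).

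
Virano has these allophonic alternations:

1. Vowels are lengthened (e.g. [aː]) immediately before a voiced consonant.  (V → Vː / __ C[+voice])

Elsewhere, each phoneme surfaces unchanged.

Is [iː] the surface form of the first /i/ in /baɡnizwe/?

Rule 1 applies to /i/ (between /n/ and /z/: before a voiced consonant) → [iː].
The actual realization is [iː], which matches [iː].

Yes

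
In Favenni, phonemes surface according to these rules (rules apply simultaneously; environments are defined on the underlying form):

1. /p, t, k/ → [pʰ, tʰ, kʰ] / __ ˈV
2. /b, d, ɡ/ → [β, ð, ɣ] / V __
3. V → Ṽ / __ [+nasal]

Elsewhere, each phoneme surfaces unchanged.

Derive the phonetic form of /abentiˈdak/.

[aβẽntiˈðak]

/a/ — word-initial; rule 3 does not apply here → [a].
/b/ meets the environment for rule 2 (immediately after a vowel) → [β].
/e/ (between /b/ and /n/) occurs before a nasal consonant → [ẽ] by rule 3.
/n/ (between /e/ and /t/) is unaffected → [n].
/t/ (between /n/ and /i/): rule 1 targets it, but not immediately before a stressed vowel → unchanged [t].
/i/ (between /t/ and /d/): rule 3 targets it, but not before a nasal consonant → unchanged [i].
Rule 2 applies to /d/ (between /i/ and /a/: immediately after a vowel) → [ð].
/a/ (between /d/ and /k/) fails the environment for rule 3, so it stays [a].
/k/ (word-final): rule 1 targets it, but not immediately before a stressed vowel → unchanged [k].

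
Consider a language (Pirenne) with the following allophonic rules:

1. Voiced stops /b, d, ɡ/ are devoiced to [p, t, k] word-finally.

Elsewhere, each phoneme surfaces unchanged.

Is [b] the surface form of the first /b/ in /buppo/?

/b/ (word-initial): rule 1 targets it, but not word-finally → unchanged [b].
The actual realization is [b], which matches [b].

Yes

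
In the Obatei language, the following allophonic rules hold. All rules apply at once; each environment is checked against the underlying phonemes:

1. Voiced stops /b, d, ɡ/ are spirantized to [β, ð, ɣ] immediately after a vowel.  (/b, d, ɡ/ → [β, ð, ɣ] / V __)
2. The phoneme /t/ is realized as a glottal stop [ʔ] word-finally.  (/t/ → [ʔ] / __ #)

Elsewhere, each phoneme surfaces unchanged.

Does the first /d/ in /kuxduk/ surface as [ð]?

No

/d/ (between /x/ and /u/) is in the target of rule 1 but the environment (immediately after a vowel) is not met → [d].
The actual realization is [d], not [ð].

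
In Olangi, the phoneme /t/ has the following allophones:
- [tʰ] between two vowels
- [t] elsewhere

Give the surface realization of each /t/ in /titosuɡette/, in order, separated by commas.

Occurrence 1 (position 1): no conditioning environment matches → elsewhere allophone [t].
Occurrence 2 (position 3): between two vowels → [tʰ].
Occurrence 3 (position 9): no conditioning environment matches → elsewhere allophone [t].
Occurrence 4 (position 10): no conditioning environment matches → elsewhere allophone [t].

[t], [tʰ], [t], [t]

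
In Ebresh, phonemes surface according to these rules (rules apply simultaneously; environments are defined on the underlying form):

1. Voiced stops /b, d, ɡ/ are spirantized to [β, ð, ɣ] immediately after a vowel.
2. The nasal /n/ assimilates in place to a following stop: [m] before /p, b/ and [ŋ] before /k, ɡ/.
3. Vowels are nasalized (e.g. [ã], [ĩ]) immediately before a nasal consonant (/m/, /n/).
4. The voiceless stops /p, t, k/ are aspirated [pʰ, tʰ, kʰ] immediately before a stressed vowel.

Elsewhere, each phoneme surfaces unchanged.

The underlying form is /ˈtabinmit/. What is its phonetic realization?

/t/ (word-initial): immediately before a stressed vowel, so rule 4 applies → [tʰ].
/a/ (between /t/ and /b/) fails the environment for rule 3, so it stays [a].
/b/ (between /a/ and /i/) occurs immediately after a vowel → [β] by rule 1.
/i/ meets the environment for rule 3 (before a nasal consonant) → [ĩ].
/n/ (between /i/ and /m/): rule 2 targets it, but not before a labial or velar stop → unchanged [n].
/i/ (between /m/ and /t/) is in the target of rule 3 but the environment (before a nasal consonant) is not met → [i].
/t/ (word-final) is in the target of rule 4 but the environment (immediately before a stressed vowel) is not met → [t].

[ˈtʰaβĩnmit]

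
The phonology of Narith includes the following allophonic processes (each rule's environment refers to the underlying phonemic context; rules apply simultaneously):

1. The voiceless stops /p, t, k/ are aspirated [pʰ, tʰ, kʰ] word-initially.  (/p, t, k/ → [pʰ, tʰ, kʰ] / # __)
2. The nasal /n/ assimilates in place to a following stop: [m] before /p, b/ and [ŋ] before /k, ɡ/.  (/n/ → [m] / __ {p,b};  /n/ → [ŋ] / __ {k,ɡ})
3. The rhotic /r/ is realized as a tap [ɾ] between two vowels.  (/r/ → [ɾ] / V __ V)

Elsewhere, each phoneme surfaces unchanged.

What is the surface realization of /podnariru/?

/p/ (word-initial): word-initially, so rule 1 applies → [pʰ].
/o/ stays [o].
/d/ (between /o/ and /n/) is unaffected → [d].
/n/ (between /d/ and /a/): rule 2 targets it, but not before a labial or velar stop → unchanged [n].
/a/ (between /n/ and /r/): no rule targets it → [a].
/r/ (between /a/ and /i/): between two vowels, so rule 3 applies → [ɾ].
/i/ stays [i].
/r/ — between /i/ and /u/, between two vowels — surfaces as [ɾ] (rule 3).
/u/ (word-final): no rule targets it → [u].

[pʰodnaɾiɾu]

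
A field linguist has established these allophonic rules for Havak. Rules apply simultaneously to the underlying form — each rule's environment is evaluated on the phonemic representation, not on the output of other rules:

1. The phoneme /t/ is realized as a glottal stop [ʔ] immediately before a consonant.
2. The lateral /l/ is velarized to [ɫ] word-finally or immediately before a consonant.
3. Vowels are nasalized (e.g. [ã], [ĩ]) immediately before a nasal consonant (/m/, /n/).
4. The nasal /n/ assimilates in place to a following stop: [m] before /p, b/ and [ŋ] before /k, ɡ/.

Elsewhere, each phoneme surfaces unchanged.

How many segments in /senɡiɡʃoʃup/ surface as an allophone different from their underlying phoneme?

Segments that undergo a rule: /e/ → [ẽ] (rule 3); /n/ → [ŋ] (rule 4).
All other segments surface unchanged.

2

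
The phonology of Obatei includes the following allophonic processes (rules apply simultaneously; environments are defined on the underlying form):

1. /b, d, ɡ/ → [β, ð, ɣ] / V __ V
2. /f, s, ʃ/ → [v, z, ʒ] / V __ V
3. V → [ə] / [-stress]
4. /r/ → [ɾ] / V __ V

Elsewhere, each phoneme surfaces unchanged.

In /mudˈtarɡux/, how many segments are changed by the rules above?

Segments that undergo a rule: /u/ → [ə] (rule 3); /u/ → [ə] (rule 3).
All other segments surface unchanged.

2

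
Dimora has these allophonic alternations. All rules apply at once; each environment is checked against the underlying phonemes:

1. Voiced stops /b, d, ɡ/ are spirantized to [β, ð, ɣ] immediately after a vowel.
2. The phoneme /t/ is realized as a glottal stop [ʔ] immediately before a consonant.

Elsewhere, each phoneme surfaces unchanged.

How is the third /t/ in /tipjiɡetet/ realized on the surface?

[t]

/t/ — word-final; rule 2 does not apply here → [t].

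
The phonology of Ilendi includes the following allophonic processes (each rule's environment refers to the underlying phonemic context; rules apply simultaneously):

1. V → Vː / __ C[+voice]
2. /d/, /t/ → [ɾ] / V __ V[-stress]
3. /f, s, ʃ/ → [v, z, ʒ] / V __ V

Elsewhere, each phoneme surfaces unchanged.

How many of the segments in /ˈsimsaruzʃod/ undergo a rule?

Segments that undergo a rule: /i/ → [iː] (rule 1); /a/ → [aː] (rule 1); /u/ → [uː] (rule 1); /o/ → [oː] (rule 1).
All other segments surface unchanged.

4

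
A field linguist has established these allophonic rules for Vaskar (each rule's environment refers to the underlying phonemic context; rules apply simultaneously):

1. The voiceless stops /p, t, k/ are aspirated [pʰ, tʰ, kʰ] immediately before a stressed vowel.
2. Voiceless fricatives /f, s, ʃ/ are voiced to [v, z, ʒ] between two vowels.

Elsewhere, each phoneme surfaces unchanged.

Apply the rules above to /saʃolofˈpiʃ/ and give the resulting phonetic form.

[saʒolofˈpʰiʃ]

/s/ (word-initial): rule 2 targets it, but not between two vowels → unchanged [s].
/ʃ/ (between /a/ and /o/) occurs between two vowels → [ʒ] by rule 2.
/f/ (between /o/ and /p/) is in the target of rule 2 but the environment (between two vowels) is not met → [f].
/p/ — between /f/ and /i/, immediately before a stressed vowel — surfaces as [pʰ] (rule 1).
/ʃ/ (word-final): rule 2 targets it, but not between two vowels → unchanged [ʃ].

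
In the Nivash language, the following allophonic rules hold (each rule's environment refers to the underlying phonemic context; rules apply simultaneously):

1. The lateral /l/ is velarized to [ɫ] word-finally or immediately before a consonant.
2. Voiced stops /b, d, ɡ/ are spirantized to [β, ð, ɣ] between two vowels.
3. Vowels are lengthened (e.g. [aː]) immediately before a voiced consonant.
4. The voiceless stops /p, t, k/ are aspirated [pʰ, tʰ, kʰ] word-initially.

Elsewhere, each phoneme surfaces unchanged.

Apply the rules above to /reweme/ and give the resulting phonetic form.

/e/ meets the environment for rule 3 (before a voiced consonant) → [eː].
/e/ (between /w/ and /m/) occurs before a voiced consonant → [eː] by rule 3.
/e/ — word-final; rule 3 does not apply here → [e].

[reːweːme]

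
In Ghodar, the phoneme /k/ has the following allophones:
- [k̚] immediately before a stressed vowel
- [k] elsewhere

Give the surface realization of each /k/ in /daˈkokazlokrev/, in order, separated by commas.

Occurrence 1 (position 3): immediately before a stressed vowel → [k̚].
Occurrence 2 (position 5): no conditioning environment matches → elsewhere allophone [k].
Occurrence 3 (position 10): no conditioning environment matches → elsewhere allophone [k].

[k̚], [k], [k]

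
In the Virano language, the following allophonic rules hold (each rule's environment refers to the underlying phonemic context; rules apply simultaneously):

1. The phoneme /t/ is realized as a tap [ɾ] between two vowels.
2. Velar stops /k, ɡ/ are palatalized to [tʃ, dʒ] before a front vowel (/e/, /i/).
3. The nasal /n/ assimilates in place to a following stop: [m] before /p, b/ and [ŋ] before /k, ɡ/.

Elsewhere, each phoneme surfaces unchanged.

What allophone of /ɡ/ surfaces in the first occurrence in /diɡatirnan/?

/ɡ/ — between /i/ and /a/; rule 2 does not apply here → [ɡ].

[ɡ]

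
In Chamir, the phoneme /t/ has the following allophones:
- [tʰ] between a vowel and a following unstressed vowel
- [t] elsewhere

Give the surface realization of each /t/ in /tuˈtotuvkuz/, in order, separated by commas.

[t], [t], [tʰ]

Occurrence 1 (position 1): no conditioning environment matches → elsewhere allophone [t].
Occurrence 2 (position 3): no conditioning environment matches → elsewhere allophone [t].
Occurrence 3 (position 5): between a vowel and a following unstressed vowel → [tʰ].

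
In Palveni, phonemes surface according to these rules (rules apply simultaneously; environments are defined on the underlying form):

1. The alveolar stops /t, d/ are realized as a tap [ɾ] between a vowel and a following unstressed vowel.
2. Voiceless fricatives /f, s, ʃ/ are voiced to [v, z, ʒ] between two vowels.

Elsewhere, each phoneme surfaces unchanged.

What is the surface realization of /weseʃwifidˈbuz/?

[wezeʃwividˈbuz]

/w/ — not in any rule's target class → [w].
/e/ (between /w/ and /s/): no rule targets it → [e].
/s/ (between /e/ and /e/) occurs between two vowels → [z] by rule 2.
/e/ (between /s/ and /ʃ/) is unaffected → [e].
/ʃ/ (between /e/ and /w/) is in the target of rule 2 but the environment (between two vowels) is not met → [ʃ].
/w/ (between /ʃ/ and /i/): no rule targets it → [w].
/i/ stays [i].
/f/ — between /i/ and /i/, between two vowels — surfaces as [v] (rule 2).
/i/ — not in any rule's target class → [i].
/d/ (between /i/ and /b/) is in the target of rule 1 but the environment (between a vowel and a following unstressed vowel) is not met → [d].
/b/ (between /d/ and /u/): no rule targets it → [b].
/u/ — not in any rule's target class → [u].
/z/ (word-final): no rule targets it → [z].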